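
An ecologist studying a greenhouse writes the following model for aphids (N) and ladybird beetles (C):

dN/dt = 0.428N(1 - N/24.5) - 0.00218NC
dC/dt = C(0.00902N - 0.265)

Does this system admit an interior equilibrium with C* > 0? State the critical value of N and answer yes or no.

Threshold N = 29.4; K < 29.4, so no, the predator goes extinct.

The predator equation gives dC/dt > 0 only when N > 0.265/0.00902 = 29.4.
Without the predator, N → K = 24.5. Since 24.5 < 29.4, the predator cannot invade.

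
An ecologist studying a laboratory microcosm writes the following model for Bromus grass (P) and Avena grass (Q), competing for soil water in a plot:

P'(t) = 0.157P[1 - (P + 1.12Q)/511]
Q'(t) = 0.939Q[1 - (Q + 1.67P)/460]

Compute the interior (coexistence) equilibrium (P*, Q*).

P* ≈ 4.83, Q* ≈ 452

Setting both brackets to zero gives the nullclines P + 1.12Q = 511 and 1.67P + Q = 460.
Substituting Q = 460 - 1.67P into the first: P(1 - 1.12·1.67) = 511 - 1.12·460.
So P* = -4.2/-0.87 = 4.83, and then Q* = 460 - 1.67·4.83 = 452.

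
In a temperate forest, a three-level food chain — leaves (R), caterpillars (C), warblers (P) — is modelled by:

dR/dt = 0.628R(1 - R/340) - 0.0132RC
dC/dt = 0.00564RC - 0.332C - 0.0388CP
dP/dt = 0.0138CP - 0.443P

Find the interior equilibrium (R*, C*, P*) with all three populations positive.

R* ≈ 111, C* ≈ 32.1, P* ≈ 7.52

From dP/dt = 0: 0.0138C* = 0.443, so C* = 32.1.
From dR/dt = 0: 0.628(1 - R*/340) = 0.0132·32.1, giving R* = 340·(1 - 0.675) = 111.
From dC/dt = 0: 0.00564·111 - 0.332 = 0.0388P*, so P* = 0.292/0.0388 = 7.52.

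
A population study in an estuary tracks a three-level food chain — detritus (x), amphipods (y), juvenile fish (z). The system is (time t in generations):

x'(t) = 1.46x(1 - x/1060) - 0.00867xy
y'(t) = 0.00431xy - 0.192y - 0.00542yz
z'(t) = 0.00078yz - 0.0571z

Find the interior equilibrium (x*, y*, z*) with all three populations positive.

From dz/dt = 0: 0.00078y* = 0.0571, so y* = 73.2.
From dx/dt = 0: 1.46(1 - x*/1060) = 0.00867·73.2, giving x* = 1060·(1 - 0.435) = 599.
From dy/dt = 0: 0.00431·599 - 0.192 = 0.00542z*, so z* = 2.39/0.00542 = 441.

x* ≈ 599, y* ≈ 73.2, z* ≈ 441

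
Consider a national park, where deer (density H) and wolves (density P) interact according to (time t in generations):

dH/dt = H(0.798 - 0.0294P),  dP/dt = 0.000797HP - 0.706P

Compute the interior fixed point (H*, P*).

Set dP/dt = 0 with P > 0: 0.000797H - 0.706 = 0, so H* = 0.706/0.000797 = 886.
Set dH/dt = 0 with H > 0: 0.798 - 0.0294P = 0, so P* = 0.798/0.0294 = 27.1.

H* ≈ 886, P* ≈ 27.1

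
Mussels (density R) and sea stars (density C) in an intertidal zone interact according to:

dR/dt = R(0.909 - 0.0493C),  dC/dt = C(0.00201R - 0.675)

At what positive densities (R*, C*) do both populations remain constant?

Set dC/dt = 0 with C > 0: 0.00201R - 0.675 = 0, so R* = 0.675/0.00201 = 336.
Set dR/dt = 0 with R > 0: 0.909 - 0.0493C = 0, so C* = 0.909/0.0493 = 18.4.

R* ≈ 336, C* ≈ 18.4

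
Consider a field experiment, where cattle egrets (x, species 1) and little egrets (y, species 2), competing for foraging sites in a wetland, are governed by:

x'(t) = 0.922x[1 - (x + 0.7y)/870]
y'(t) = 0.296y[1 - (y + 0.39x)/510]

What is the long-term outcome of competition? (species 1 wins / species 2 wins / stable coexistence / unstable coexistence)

stable coexistence

Compare the nullcline intercepts: K1/α12 = 870/0.7 = 1240 > K2 = 510; K2/α21 = 510/0.39 = 1310 > K1 = 870.
Since both inequalities hold, each species can invade when rare, so the interior equilibrium is stable.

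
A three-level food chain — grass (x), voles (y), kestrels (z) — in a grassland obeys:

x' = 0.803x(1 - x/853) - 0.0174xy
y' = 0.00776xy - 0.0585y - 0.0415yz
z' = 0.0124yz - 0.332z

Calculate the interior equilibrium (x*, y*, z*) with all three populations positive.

From dz/dt = 0: 0.0124y* = 0.332, so y* = 26.8.
From dx/dt = 0: 0.803(1 - x*/853) = 0.0174·26.8, giving x* = 853·(1 - 0.58) = 358.
From dy/dt = 0: 0.00776·358 - 0.0585 = 0.0415z*, so z* = 2.72/0.0415 = 65.6.

x* ≈ 358, y* ≈ 26.8, z* ≈ 65.6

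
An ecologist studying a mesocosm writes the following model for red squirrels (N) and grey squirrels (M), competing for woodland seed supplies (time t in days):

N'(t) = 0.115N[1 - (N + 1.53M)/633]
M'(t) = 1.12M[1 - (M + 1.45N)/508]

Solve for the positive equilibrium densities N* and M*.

N* ≈ 118, M* ≈ 336

Setting both brackets to zero gives the nullclines N + 1.53M = 633 and 1.45N + M = 508.
Substituting M = 508 - 1.45N into the first: N(1 - 1.53·1.45) = 633 - 1.53·508.
So N* = -144/-1.22 = 118, and then M* = 508 - 1.45·118 = 336.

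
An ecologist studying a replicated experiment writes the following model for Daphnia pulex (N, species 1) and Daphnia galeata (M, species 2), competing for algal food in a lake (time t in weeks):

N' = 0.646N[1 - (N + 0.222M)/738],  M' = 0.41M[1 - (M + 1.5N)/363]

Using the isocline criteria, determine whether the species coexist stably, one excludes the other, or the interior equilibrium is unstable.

species 1 excludes species 2

Compare the nullcline intercepts: K1/α12 = 738/0.222 = 3320 > K2 = 363; K2/α21 = 363/1.5 = 242 < K1 = 738.
Since the inequalities point opposite ways, species 1 can invade but species 2 cannot.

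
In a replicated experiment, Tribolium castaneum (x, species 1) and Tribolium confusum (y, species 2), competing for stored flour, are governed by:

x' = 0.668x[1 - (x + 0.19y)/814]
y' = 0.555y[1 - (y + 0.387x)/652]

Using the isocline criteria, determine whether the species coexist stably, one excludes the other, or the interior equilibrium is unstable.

stable coexistence

Compare the nullcline intercepts: K1/α12 = 814/0.19 = 4280 > K2 = 652; K2/α21 = 652/0.387 = 1680 > K1 = 814.
Since both inequalities hold, each species can invade when rare, so the interior equilibrium is stable.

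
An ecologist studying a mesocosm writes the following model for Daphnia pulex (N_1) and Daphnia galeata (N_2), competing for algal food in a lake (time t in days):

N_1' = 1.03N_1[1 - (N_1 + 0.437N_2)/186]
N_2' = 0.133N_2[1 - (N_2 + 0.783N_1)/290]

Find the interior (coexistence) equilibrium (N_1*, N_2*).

Setting both brackets to zero gives the nullclines N_1 + 0.437N_2 = 186 and 0.783N_1 + N_2 = 290.
Substituting N_2 = 290 - 0.783N_1 into the first: N_1(1 - 0.437·0.783) = 186 - 0.437·290.
So N_1* = 59.3/0.658 = 90.1, and then N_2* = 290 - 0.783·90.1 = 219.

N_1* ≈ 90.1, N_2* ≈ 219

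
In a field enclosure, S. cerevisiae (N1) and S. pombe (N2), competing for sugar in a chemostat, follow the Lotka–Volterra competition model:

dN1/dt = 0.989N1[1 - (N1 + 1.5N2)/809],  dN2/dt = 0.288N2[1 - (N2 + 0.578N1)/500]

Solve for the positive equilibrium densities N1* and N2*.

Setting both brackets to zero gives the nullclines N1 + 1.5N2 = 809 and 0.578N1 + N2 = 500.
Substituting N2 = 500 - 0.578N1 into the first: N1(1 - 1.5·0.578) = 809 - 1.5·500.
So N1* = 59/0.133 = 444, and then N2* = 500 - 0.578·444 = 244.

N1* ≈ 444, N2* ≈ 244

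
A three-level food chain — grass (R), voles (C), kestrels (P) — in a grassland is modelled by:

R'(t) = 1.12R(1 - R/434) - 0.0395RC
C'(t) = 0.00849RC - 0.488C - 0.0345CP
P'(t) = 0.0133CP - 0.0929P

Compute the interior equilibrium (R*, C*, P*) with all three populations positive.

R* ≈ 327, C* ≈ 6.98, P* ≈ 66.3

From dP/dt = 0: 0.0133C* = 0.0929, so C* = 6.98.
From dR/dt = 0: 1.12(1 - R*/434) = 0.0395·6.98, giving R* = 434·(1 - 0.246) = 327.
From dC/dt = 0: 0.00849·327 - 0.488 = 0.0345P*, so P* = 2.29/0.0345 = 66.3.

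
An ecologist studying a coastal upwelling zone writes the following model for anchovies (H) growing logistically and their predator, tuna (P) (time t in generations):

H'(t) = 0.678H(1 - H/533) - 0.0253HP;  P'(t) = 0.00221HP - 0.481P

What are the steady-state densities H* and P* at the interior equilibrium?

From dP/dt = 0 with P > 0: 0.00221H* = 0.481, so H* = 218.
Substitute into dH/dt = 0: 0.678(1 - 218/533) = 0.0253P*.
The bracket is 0.592, giving P* = 0.401/0.0253 = 15.9.

H* ≈ 218, P* ≈ 15.9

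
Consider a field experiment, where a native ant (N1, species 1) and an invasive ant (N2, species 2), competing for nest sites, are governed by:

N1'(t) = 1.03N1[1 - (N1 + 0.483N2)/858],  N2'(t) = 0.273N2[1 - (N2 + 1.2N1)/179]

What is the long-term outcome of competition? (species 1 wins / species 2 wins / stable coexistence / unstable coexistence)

Compare the nullcline intercepts: K1/α12 = 858/0.483 = 1780 > K2 = 179; K2/α21 = 179/1.2 = 149 < K1 = 858.
Since the inequalities point opposite ways, species 1 can invade but species 2 cannot.

species 1 excludes species 2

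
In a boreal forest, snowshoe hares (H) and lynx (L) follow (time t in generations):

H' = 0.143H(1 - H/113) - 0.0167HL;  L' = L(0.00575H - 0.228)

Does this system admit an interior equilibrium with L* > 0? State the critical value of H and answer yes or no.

The predator equation gives dL/dt > 0 only when H > 0.228/0.00575 = 39.7.
Without the predator, H → K = 113. Since 113 > 39.7, the predator can invade and persist.

Threshold H = 39.7; K > 39.7, so yes, the predator persists.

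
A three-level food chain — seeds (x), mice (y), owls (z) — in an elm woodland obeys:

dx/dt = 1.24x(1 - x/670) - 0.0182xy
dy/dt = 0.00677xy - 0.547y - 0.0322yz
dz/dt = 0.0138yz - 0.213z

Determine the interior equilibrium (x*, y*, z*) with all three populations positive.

x* ≈ 518, y* ≈ 15.4, z* ≈ 92

From dz/dt = 0: 0.0138y* = 0.213, so y* = 15.4.
From dx/dt = 0: 1.24(1 - x*/670) = 0.0182·15.4, giving x* = 670·(1 - 0.227) = 518.
From dy/dt = 0: 0.00677·518 - 0.547 = 0.0322z*, so z* = 2.96/0.0322 = 92.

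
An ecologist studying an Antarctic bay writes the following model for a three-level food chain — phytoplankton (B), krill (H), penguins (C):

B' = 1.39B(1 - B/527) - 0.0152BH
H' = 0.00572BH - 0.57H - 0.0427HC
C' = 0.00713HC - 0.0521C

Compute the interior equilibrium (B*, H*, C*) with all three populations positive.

B* ≈ 485, H* ≈ 7.31, C* ≈ 51.6

From dC/dt = 0: 0.00713H* = 0.0521, so H* = 7.31.
From dB/dt = 0: 1.39(1 - B*/527) = 0.0152·7.31, giving B* = 527·(1 - 0.0799) = 485.
From dH/dt = 0: 0.00572·485 - 0.57 = 0.0427C*, so C* = 2.2/0.0427 = 51.6.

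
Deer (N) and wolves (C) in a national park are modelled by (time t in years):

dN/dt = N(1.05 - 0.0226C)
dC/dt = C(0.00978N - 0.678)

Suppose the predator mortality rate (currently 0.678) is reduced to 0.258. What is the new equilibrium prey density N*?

At the interior fixed point, setting dC/dt = 0 with C > 0 fixes N* = (predator death rate)/(NC coefficient) — independent of the other coefficients.
With the change, N* = 0.258/0.00978 = 26.4; it falls from 69.3.

N* ≈ 26.4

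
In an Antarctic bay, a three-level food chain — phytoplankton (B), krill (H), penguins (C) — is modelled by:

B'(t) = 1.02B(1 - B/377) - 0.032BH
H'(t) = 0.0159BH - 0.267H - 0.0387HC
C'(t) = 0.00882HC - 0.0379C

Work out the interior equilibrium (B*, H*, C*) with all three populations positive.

B* ≈ 326, H* ≈ 4.3, C* ≈ 127

From dC/dt = 0: 0.00882H* = 0.0379, so H* = 4.3.
From dB/dt = 0: 1.02(1 - B*/377) = 0.032·4.3, giving B* = 377·(1 - 0.135) = 326.
From dH/dt = 0: 0.0159·326 - 0.267 = 0.0387C*, so C* = 4.92/0.0387 = 127.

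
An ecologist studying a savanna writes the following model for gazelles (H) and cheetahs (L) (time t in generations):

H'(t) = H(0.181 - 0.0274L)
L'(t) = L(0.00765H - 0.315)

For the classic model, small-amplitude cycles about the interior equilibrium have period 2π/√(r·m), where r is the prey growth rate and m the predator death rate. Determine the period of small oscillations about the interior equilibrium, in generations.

T ≈ 26.3 generations

Here r = 0.181 and m = 0.315, so r·m = 0.057.
ω = √0.057 = 0.239 per generation, hence T = 2π/ω ≈ 26.3 generations.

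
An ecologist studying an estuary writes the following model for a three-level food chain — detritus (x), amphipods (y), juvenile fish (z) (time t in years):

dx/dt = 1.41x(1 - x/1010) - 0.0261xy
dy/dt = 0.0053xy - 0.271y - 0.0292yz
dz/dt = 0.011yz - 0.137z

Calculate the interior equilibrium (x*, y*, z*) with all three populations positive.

x* ≈ 777, y* ≈ 12.5, z* ≈ 132

From dz/dt = 0: 0.011y* = 0.137, so y* = 12.5.
From dx/dt = 0: 1.41(1 - x*/1010) = 0.0261·12.5, giving x* = 1010·(1 - 0.231) = 777.
From dy/dt = 0: 0.0053·777 - 0.271 = 0.0292z*, so z* = 3.85/0.0292 = 132.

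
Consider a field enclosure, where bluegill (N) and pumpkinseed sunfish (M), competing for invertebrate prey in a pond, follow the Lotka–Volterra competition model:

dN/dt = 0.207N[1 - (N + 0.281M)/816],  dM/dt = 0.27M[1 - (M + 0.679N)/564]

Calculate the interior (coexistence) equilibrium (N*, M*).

Setting both brackets to zero gives the nullclines N + 0.281M = 816 and 0.679N + M = 564.
Substituting M = 564 - 0.679N into the first: N(1 - 0.281·0.679) = 816 - 0.281·564.
So N* = 658/0.809 = 813, and then M* = 564 - 0.679·813 = 12.3.

N* ≈ 813, M* ≈ 12.3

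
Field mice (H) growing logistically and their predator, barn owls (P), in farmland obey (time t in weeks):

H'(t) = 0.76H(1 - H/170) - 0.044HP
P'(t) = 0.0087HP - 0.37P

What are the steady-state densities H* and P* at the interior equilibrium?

H* ≈ 42.5, P* ≈ 13

From dP/dt = 0 with P > 0: 0.0087H* = 0.37, so H* = 42.5.
Substitute into dH/dt = 0: 0.76(1 - 42.5/170) = 0.044P*.
The bracket is 0.75, giving P* = 0.57/0.044 = 13.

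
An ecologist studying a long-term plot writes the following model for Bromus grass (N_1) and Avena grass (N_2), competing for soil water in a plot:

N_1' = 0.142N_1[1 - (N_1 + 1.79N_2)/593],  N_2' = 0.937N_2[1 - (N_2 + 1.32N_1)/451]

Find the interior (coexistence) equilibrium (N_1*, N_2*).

N_1* ≈ 157, N_2* ≈ 243

Setting both brackets to zero gives the nullclines N_1 + 1.79N_2 = 593 and 1.32N_1 + N_2 = 451.
Substituting N_2 = 451 - 1.32N_1 into the first: N_1(1 - 1.79·1.32) = 593 - 1.79·451.
So N_1* = -214/-1.36 = 157, and then N_2* = 451 - 1.32·157 = 243.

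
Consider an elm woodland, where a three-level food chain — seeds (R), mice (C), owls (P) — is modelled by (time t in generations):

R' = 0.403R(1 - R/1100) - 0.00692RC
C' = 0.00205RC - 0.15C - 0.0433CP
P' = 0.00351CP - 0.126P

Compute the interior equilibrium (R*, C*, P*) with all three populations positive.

R* ≈ 422, C* ≈ 35.9, P* ≈ 16.5

From dP/dt = 0: 0.00351C* = 0.126, so C* = 35.9.
From dR/dt = 0: 0.403(1 - R*/1100) = 0.00692·35.9, giving R* = 1100·(1 - 0.616) = 422.
From dC/dt = 0: 0.00205·422 - 0.15 = 0.0433P*, so P* = 0.715/0.0433 = 16.5.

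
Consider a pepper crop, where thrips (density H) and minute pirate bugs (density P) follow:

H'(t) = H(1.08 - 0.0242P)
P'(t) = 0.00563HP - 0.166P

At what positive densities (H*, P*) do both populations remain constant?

Set dP/dt = 0 with P > 0: 0.00563H - 0.166 = 0, so H* = 0.166/0.00563 = 29.5.
Set dH/dt = 0 with H > 0: 1.08 - 0.0242P = 0, so P* = 1.08/0.0242 = 44.6.

H* ≈ 29.5, P* ≈ 44.6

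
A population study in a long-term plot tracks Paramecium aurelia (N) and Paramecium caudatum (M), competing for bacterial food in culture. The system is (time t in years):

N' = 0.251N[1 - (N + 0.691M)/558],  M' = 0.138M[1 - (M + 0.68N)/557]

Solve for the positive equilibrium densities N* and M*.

Setting both brackets to zero gives the nullclines N + 0.691M = 558 and 0.68N + M = 557.
Substituting M = 557 - 0.68N into the first: N(1 - 0.691·0.68) = 558 - 0.691·557.
So N* = 173/0.53 = 327, and then M* = 557 - 0.68·327 = 335.

N* ≈ 327, M* ≈ 335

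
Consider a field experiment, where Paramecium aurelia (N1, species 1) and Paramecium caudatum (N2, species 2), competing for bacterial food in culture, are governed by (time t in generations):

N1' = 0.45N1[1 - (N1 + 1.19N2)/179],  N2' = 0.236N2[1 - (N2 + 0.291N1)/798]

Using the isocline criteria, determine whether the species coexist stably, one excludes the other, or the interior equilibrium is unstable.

species 2 excludes species 1

Compare the nullcline intercepts: K1/α12 = 179/1.19 = 150 < K2 = 798; K2/α21 = 798/0.291 = 2740 > K1 = 179.
Since the inequalities point opposite ways, species 2 can invade but species 1 cannot.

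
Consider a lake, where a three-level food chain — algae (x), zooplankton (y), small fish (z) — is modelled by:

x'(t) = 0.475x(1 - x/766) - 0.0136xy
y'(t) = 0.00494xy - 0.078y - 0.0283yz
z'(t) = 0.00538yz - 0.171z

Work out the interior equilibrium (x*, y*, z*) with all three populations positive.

From dz/dt = 0: 0.00538y* = 0.171, so y* = 31.8.
From dx/dt = 0: 0.475(1 - x*/766) = 0.0136·31.8, giving x* = 766·(1 - 0.91) = 68.9.
From dy/dt = 0: 0.00494·68.9 - 0.078 = 0.0283z*, so z* = 0.262/0.0283 = 9.27.

x* ≈ 68.9, y* ≈ 31.8, z* ≈ 9.27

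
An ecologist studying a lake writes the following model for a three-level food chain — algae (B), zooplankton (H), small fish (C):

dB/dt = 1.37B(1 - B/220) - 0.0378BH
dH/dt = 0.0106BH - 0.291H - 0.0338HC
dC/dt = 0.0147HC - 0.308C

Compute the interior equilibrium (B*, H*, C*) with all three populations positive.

B* ≈ 92.8, H* ≈ 21, C* ≈ 20.5

From dC/dt = 0: 0.0147H* = 0.308, so H* = 21.
From dB/dt = 0: 1.37(1 - B*/220) = 0.0378·21, giving B* = 220·(1 - 0.578) = 92.8.
From dH/dt = 0: 0.0106·92.8 - 0.291 = 0.0338C*, so C* = 0.693/0.0338 = 20.5.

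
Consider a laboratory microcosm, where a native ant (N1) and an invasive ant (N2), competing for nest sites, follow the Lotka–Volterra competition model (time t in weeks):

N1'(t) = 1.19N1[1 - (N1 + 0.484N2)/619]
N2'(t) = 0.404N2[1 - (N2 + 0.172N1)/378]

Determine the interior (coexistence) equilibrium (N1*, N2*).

Setting both brackets to zero gives the nullclines N1 + 0.484N2 = 619 and 0.172N1 + N2 = 378.
Substituting N2 = 378 - 0.172N1 into the first: N1(1 - 0.484·0.172) = 619 - 0.484·378.
So N1* = 436/0.917 = 476, and then N2* = 378 - 0.172·476 = 296.

N1* ≈ 476, N2* ≈ 296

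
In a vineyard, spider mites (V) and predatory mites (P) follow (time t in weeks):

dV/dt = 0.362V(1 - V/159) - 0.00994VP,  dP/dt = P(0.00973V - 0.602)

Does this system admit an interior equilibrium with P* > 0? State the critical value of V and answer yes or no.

Threshold V = 61.9; K > 61.9, so yes, the predator persists.

The predator equation gives dP/dt > 0 only when V > 0.602/0.00973 = 61.9.
Without the predator, V → K = 159. Since 159 > 61.9, the predator can invade and persist.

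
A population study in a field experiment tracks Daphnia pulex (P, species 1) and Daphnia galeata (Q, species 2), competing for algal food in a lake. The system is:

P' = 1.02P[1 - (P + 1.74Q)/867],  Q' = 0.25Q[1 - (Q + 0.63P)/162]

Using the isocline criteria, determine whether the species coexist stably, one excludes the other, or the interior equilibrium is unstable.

species 1 excludes species 2

Compare the nullcline intercepts: K1/α12 = 867/1.74 = 498 > K2 = 162; K2/α21 = 162/0.63 = 257 < K1 = 867.
Since the inequalities point opposite ways, species 1 can invade but species 2 cannot.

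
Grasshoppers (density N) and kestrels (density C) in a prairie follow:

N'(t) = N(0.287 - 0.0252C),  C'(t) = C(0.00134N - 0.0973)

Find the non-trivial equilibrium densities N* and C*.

N* ≈ 72.6, C* ≈ 11.4

Set dC/dt = 0 with C > 0: 0.00134N - 0.0973 = 0, so N* = 0.0973/0.00134 = 72.6.
Set dN/dt = 0 with N > 0: 0.287 - 0.0252C = 0, so C* = 0.287/0.0252 = 11.4.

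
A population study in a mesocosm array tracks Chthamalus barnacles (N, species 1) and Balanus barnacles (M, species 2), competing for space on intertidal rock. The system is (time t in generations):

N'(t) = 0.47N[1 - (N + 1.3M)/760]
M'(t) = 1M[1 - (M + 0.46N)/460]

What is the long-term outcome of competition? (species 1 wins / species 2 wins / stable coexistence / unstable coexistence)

stable coexistence

Compare the nullcline intercepts: K1/α12 = 760/1.3 = 585 > K2 = 460; K2/α21 = 460/0.46 = 1000 > K1 = 760.
Since both inequalities hold, each species can invade when rare, so the interior equilibrium is stable.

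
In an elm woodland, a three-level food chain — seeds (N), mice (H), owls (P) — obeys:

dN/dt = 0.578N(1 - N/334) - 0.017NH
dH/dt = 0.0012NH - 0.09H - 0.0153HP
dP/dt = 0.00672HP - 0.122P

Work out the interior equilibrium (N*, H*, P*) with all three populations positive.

From dP/dt = 0: 0.00672H* = 0.122, so H* = 18.2.
From dN/dt = 0: 0.578(1 - N*/334) = 0.017·18.2, giving N* = 334·(1 - 0.534) = 156.
From dH/dt = 0: 0.0012·156 - 0.09 = 0.0153P*, so P* = 0.0968/0.0153 = 6.33.

N* ≈ 156, H* ≈ 18.2, P* ≈ 6.33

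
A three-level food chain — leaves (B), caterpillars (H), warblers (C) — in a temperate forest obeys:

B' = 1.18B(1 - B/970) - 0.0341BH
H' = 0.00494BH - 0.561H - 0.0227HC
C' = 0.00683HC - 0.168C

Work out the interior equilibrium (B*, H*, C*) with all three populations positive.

From dC/dt = 0: 0.00683H* = 0.168, so H* = 24.6.
From dB/dt = 0: 1.18(1 - B*/970) = 0.0341·24.6, giving B* = 970·(1 - 0.711) = 281.
From dH/dt = 0: 0.00494·281 - 0.561 = 0.0227C*, so C* = 0.825/0.0227 = 36.3.

B* ≈ 281, H* ≈ 24.6, C* ≈ 36.3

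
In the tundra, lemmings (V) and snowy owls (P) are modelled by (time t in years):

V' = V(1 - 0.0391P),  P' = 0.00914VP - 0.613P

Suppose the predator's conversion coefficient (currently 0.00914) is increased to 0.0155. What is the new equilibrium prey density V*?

V* ≈ 39.5

At the interior fixed point, setting dP/dt = 0 with P > 0 fixes V* = (predator death rate)/(VP coefficient) — independent of the other coefficients.
With the change, V* = 0.613/0.0155 = 39.5; it falls from 67.1.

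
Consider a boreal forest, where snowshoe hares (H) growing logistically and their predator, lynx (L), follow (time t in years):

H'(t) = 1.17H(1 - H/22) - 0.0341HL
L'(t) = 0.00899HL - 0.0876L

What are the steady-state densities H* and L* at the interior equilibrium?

H* ≈ 9.74, L* ≈ 19.1

From dL/dt = 0 with L > 0: 0.00899H* = 0.0876, so H* = 9.74.
Substitute into dH/dt = 0: 1.17(1 - 9.74/22) = 0.0341L*.
The bracket is 0.557, giving L* = 0.652/0.0341 = 19.1.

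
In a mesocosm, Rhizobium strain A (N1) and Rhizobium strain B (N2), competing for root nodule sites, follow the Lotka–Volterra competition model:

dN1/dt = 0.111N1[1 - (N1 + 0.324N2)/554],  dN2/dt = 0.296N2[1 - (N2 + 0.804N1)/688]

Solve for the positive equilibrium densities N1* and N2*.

Setting both brackets to zero gives the nullclines N1 + 0.324N2 = 554 and 0.804N1 + N2 = 688.
Substituting N2 = 688 - 0.804N1 into the first: N1(1 - 0.324·0.804) = 554 - 0.324·688.
So N1* = 331/0.74 = 448, and then N2* = 688 - 0.804·448 = 328.

N1* ≈ 448, N2* ≈ 328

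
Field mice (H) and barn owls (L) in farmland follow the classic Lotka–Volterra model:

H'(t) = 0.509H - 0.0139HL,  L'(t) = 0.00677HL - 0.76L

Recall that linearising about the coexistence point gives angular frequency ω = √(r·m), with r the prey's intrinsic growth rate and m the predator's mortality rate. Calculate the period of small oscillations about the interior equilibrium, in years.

Here r = 0.509 and m = 0.76, so r·m = 0.387.
ω = √0.387 = 0.622 per year, hence T = 2π/ω ≈ 10.1 years.

T ≈ 10.1 years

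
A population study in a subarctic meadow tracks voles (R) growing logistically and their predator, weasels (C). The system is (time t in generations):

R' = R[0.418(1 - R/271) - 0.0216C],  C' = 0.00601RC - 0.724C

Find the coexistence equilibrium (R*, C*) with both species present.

From dC/dt = 0 with C > 0: 0.00601R* = 0.724, so R* = 120.
Substitute into dR/dt = 0: 0.418(1 - 120/271) = 0.0216C*.
The bracket is 0.555, giving C* = 0.232/0.0216 = 10.7.

R* ≈ 120, C* ≈ 10.7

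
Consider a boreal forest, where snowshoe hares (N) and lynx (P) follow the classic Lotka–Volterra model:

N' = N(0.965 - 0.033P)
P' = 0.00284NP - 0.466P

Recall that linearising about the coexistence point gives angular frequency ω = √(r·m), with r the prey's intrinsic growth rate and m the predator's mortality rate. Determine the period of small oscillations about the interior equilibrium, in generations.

Here r = 0.965 and m = 0.466, so r·m = 0.45.
ω = √0.45 = 0.671 per generation, hence T = 2π/ω ≈ 9.37 generations.

T ≈ 9.37 generations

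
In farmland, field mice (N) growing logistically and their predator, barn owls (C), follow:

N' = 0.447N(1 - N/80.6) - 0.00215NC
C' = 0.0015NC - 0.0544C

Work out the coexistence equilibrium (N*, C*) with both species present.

N* ≈ 36.3, C* ≈ 114

From dC/dt = 0 with C > 0: 0.0015N* = 0.0544, so N* = 36.3.
Substitute into dN/dt = 0: 0.447(1 - 36.3/80.6) = 0.00215C*.
The bracket is 0.55, giving C* = 0.246/0.00215 = 114.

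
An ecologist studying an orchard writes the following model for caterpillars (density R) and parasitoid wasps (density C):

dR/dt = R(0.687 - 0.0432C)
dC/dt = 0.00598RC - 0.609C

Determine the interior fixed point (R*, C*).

R* ≈ 102, C* ≈ 15.9

Set dC/dt = 0 with C > 0: 0.00598R - 0.609 = 0, so R* = 0.609/0.00598 = 102.
Set dR/dt = 0 with R > 0: 0.687 - 0.0432C = 0, so C* = 0.687/0.0432 = 15.9.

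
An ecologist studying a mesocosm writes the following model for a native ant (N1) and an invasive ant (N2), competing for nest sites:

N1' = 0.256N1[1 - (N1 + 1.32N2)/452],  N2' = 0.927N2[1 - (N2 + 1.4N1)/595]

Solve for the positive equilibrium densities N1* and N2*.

N1* ≈ 393, N2* ≈ 44.6

Setting both brackets to zero gives the nullclines N1 + 1.32N2 = 452 and 1.4N1 + N2 = 595.
Substituting N2 = 595 - 1.4N1 into the first: N1(1 - 1.32·1.4) = 452 - 1.32·595.
So N1* = -333/-0.848 = 393, and then N2* = 595 - 1.4·393 = 44.6.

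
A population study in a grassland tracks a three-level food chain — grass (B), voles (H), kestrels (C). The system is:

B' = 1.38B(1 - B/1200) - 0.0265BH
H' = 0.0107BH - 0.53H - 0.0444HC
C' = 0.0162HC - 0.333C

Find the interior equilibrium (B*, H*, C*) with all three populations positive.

B* ≈ 726, H* ≈ 20.6, C* ≈ 163

From dC/dt = 0: 0.0162H* = 0.333, so H* = 20.6.
From dB/dt = 0: 1.38(1 - B*/1200) = 0.0265·20.6, giving B* = 1200·(1 - 0.395) = 726.
From dH/dt = 0: 0.0107·726 - 0.53 = 0.0444C*, so C* = 7.24/0.0444 = 163.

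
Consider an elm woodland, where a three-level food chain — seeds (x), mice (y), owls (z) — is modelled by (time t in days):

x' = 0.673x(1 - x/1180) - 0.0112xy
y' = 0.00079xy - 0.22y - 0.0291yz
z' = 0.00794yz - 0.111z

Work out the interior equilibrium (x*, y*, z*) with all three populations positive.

x* ≈ 905, y* ≈ 14, z* ≈ 17

From dz/dt = 0: 0.00794y* = 0.111, so y* = 14.
From dx/dt = 0: 0.673(1 - x*/1180) = 0.0112·14, giving x* = 1180·(1 - 0.233) = 905.
From dy/dt = 0: 0.00079·905 - 0.22 = 0.0291z*, so z* = 0.495/0.0291 = 17.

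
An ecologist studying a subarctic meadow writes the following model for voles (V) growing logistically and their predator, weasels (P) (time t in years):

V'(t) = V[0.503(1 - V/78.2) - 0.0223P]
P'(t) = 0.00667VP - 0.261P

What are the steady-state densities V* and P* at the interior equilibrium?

V* ≈ 39.1, P* ≈ 11.3

From dP/dt = 0 with P > 0: 0.00667V* = 0.261, so V* = 39.1.
Substitute into dV/dt = 0: 0.503(1 - 39.1/78.2) = 0.0223P*.
The bracket is 0.5, giving P* = 0.251/0.0223 = 11.3.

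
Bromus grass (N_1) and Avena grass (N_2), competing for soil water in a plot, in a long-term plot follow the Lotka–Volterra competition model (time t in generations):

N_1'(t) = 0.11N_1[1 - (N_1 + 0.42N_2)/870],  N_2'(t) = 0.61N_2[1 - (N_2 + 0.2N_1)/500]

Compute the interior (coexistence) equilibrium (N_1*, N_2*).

Setting both brackets to zero gives the nullclines N_1 + 0.42N_2 = 870 and 0.2N_1 + N_2 = 500.
Substituting N_2 = 500 - 0.2N_1 into the first: N_1(1 - 0.42·0.2) = 870 - 0.42·500.
So N_1* = 660/0.916 = 721, and then N_2* = 500 - 0.2·721 = 356.

N_1* ≈ 721, N_2* ≈ 356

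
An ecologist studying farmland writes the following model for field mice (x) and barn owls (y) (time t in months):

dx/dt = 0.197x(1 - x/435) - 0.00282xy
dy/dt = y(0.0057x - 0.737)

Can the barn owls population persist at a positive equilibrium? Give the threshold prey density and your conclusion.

The predator equation gives dy/dt > 0 only when x > 0.737/0.0057 = 129.
Without the predator, x → K = 435. Since 435 > 129, the predator can invade and persist.

Threshold x = 129; K > 129, so yes, the predator persists.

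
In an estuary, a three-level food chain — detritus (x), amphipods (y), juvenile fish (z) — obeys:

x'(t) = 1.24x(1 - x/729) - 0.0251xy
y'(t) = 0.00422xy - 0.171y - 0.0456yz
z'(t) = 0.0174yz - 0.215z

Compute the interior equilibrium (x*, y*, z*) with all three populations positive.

x* ≈ 547, y* ≈ 12.4, z* ≈ 46.8

From dz/dt = 0: 0.0174y* = 0.215, so y* = 12.4.
From dx/dt = 0: 1.24(1 - x*/729) = 0.0251·12.4, giving x* = 729·(1 - 0.25) = 547.
From dy/dt = 0: 0.00422·547 - 0.171 = 0.0456z*, so z* = 2.14/0.0456 = 46.8.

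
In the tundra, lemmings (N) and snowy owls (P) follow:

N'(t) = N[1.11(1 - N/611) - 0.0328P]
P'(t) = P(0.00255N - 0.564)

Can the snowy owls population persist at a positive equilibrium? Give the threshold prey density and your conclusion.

The predator equation gives dP/dt > 0 only when N > 0.564/0.00255 = 221.
Without the predator, N → K = 611. Since 611 > 221, the predator can invade and persist.

Threshold N = 221; K > 221, so yes, the predator persists.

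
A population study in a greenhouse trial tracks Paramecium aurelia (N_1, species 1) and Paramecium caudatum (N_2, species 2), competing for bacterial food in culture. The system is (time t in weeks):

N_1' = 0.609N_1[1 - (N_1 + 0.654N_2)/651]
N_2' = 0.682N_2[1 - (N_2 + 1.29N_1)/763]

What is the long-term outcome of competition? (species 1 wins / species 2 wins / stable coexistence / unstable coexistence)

Compare the nullcline intercepts: K1/α12 = 651/0.654 = 995 > K2 = 763; K2/α21 = 763/1.29 = 591 < K1 = 651.
Since the inequalities point opposite ways, species 1 can invade but species 2 cannot.

species 1 excludes species 2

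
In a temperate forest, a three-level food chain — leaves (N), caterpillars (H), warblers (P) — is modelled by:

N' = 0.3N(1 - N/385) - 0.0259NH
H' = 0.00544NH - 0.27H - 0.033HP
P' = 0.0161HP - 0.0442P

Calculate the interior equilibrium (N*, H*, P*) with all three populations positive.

N* ≈ 294, H* ≈ 2.75, P* ≈ 40.2

From dP/dt = 0: 0.0161H* = 0.0442, so H* = 2.75.
From dN/dt = 0: 0.3(1 - N*/385) = 0.0259·2.75, giving N* = 385·(1 - 0.237) = 294.
From dH/dt = 0: 0.00544·294 - 0.27 = 0.033P*, so P* = 1.33/0.033 = 40.2.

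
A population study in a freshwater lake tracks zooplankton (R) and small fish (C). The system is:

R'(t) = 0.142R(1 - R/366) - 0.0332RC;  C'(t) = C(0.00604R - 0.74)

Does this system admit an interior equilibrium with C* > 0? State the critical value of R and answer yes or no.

The predator equation gives dC/dt > 0 only when R > 0.74/0.00604 = 123.
Without the predator, R → K = 366. Since 366 > 123, the predator can invade and persist.

Threshold R = 123; K > 123, so yes, the predator persists.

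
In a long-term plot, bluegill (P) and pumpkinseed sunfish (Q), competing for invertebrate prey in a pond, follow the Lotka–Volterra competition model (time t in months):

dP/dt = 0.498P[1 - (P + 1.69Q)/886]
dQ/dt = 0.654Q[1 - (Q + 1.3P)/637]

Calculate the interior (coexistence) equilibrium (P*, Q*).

Setting both brackets to zero gives the nullclines P + 1.69Q = 886 and 1.3P + Q = 637.
Substituting Q = 637 - 1.3P into the first: P(1 - 1.69·1.3) = 886 - 1.69·637.
So P* = -191/-1.2 = 159, and then Q* = 637 - 1.3·159 = 430.

P* ≈ 159, Q* ≈ 430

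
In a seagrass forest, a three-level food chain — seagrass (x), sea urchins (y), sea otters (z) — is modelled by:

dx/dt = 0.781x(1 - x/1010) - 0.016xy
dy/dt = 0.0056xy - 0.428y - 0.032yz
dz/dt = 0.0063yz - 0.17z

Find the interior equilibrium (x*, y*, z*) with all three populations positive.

From dz/dt = 0: 0.0063y* = 0.17, so y* = 27.
From dx/dt = 0: 0.781(1 - x*/1010) = 0.016·27, giving x* = 1010·(1 - 0.553) = 452.
From dy/dt = 0: 0.0056·452 - 0.428 = 0.032z*, so z* = 2.1/0.032 = 65.7.

x* ≈ 452, y* ≈ 27, z* ≈ 65.7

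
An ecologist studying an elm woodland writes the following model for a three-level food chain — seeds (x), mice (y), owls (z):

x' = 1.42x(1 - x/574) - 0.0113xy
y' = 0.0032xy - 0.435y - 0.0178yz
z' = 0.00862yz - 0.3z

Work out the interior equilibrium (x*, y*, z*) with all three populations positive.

From dz/dt = 0: 0.00862y* = 0.3, so y* = 34.8.
From dx/dt = 0: 1.42(1 - x*/574) = 0.0113·34.8, giving x* = 574·(1 - 0.277) = 415.
From dy/dt = 0: 0.0032·415 - 0.435 = 0.0178z*, so z* = 0.893/0.0178 = 50.2.

x* ≈ 415, y* ≈ 34.8, z* ≈ 50.2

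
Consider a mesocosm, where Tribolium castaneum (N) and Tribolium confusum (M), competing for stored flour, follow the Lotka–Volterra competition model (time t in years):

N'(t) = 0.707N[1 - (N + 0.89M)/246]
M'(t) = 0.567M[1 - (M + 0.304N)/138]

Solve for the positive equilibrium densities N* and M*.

N* ≈ 169, M* ≈ 86.7

Setting both brackets to zero gives the nullclines N + 0.89M = 246 and 0.304N + M = 138.
Substituting M = 138 - 0.304N into the first: N(1 - 0.89·0.304) = 246 - 0.89·138.
So N* = 123/0.729 = 169, and then M* = 138 - 0.304·169 = 86.7.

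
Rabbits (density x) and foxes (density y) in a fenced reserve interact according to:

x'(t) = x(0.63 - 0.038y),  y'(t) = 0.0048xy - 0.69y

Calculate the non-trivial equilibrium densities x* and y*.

Set dy/dt = 0 with y > 0: 0.0048x - 0.69 = 0, so x* = 0.69/0.0048 = 144.
Set dx/dt = 0 with x > 0: 0.63 - 0.038y = 0, so y* = 0.63/0.038 = 16.6.

x* ≈ 144, y* ≈ 16.6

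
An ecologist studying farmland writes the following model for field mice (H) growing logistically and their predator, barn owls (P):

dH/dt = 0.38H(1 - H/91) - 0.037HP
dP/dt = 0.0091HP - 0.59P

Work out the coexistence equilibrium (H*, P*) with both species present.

From dP/dt = 0 with P > 0: 0.0091H* = 0.59, so H* = 64.8.
Substitute into dH/dt = 0: 0.38(1 - 64.8/91) = 0.037P*.
The bracket is 0.288, giving P* = 0.109/0.037 = 2.95.

H* ≈ 64.8, P* ≈ 2.95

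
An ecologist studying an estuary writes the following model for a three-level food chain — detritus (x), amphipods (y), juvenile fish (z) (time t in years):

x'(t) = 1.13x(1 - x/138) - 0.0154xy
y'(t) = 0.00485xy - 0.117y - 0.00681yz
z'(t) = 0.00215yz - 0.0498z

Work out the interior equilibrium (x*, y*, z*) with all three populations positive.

From dz/dt = 0: 0.00215y* = 0.0498, so y* = 23.2.
From dx/dt = 0: 1.13(1 - x*/138) = 0.0154·23.2, giving x* = 138·(1 - 0.316) = 94.4.
From dy/dt = 0: 0.00485·94.4 - 0.117 = 0.00681z*, so z* = 0.341/0.00681 = 50.1.

x* ≈ 94.4, y* ≈ 23.2, z* ≈ 50.1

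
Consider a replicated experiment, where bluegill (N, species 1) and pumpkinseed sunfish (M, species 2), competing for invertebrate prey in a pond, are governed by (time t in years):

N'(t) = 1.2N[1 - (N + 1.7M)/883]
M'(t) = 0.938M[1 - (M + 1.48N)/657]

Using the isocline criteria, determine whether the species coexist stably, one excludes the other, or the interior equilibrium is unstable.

Compare the nullcline intercepts: K1/α12 = 883/1.7 = 519 < K2 = 657; K2/α21 = 657/1.48 = 444 < K1 = 883.
Since both are reversed, neither can invade when rare; the interior point is a saddle.

unstable coexistence (outcome depends on initial conditions)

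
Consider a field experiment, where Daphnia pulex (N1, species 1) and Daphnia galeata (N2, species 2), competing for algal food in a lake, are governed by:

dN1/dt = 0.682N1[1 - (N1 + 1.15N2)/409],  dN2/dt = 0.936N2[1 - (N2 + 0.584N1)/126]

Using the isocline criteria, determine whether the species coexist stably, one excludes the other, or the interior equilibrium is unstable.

species 1 excludes species 2

Compare the nullcline intercepts: K1/α12 = 409/1.15 = 356 > K2 = 126; K2/α21 = 126/0.584 = 216 < K1 = 409.
Since the inequalities point opposite ways, species 1 can invade but species 2 cannot.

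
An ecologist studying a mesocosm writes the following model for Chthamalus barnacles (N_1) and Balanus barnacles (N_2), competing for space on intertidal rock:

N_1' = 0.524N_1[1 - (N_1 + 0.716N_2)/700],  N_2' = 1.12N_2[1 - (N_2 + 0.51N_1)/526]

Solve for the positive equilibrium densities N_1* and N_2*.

Setting both brackets to zero gives the nullclines N_1 + 0.716N_2 = 700 and 0.51N_1 + N_2 = 526.
Substituting N_2 = 526 - 0.51N_1 into the first: N_1(1 - 0.716·0.51) = 700 - 0.716·526.
So N_1* = 323/0.635 = 509, and then N_2* = 526 - 0.51·509 = 266.

N_1* ≈ 509, N_2* ≈ 266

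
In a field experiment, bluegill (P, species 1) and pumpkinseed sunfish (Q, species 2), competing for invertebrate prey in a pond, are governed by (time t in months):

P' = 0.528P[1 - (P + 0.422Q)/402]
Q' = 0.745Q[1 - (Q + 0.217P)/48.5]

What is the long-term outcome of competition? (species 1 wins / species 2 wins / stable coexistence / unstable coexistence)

Compare the nullcline intercepts: K1/α12 = 402/0.422 = 953 > K2 = 48.5; K2/α21 = 48.5/0.217 = 224 < K1 = 402.
Since the inequalities point opposite ways, species 1 can invade but species 2 cannot.

species 1 excludes species 2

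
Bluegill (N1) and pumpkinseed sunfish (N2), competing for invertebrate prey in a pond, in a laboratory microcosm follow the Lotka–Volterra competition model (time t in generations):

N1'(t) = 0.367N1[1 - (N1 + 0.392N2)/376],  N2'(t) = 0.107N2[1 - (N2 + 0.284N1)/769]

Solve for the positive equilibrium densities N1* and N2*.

N1* ≈ 83.9, N2* ≈ 745

Setting both brackets to zero gives the nullclines N1 + 0.392N2 = 376 and 0.284N1 + N2 = 769.
Substituting N2 = 769 - 0.284N1 into the first: N1(1 - 0.392·0.284) = 376 - 0.392·769.
So N1* = 74.6/0.889 = 83.9, and then N2* = 769 - 0.284·83.9 = 745.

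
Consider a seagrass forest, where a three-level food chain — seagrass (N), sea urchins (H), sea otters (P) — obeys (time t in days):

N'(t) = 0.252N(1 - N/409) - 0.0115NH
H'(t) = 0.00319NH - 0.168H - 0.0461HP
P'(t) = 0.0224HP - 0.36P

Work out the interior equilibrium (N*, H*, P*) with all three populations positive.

From dP/dt = 0: 0.0224H* = 0.36, so H* = 16.1.
From dN/dt = 0: 0.252(1 - N*/409) = 0.0115·16.1, giving N* = 409·(1 - 0.733) = 109.
From dH/dt = 0: 0.00319·109 - 0.168 = 0.0461P*, so P* = 0.18/0.0461 = 3.9.

N* ≈ 109, H* ≈ 16.1, P* ≈ 3.9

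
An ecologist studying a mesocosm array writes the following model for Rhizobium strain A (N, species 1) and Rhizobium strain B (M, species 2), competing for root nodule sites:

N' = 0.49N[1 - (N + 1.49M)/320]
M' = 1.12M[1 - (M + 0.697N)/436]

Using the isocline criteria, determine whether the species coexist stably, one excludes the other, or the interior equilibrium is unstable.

species 2 excludes species 1

Compare the nullcline intercepts: K1/α12 = 320/1.49 = 215 < K2 = 436; K2/α21 = 436/0.697 = 626 > K1 = 320.
Since the inequalities point opposite ways, species 2 can invade but species 1 cannot.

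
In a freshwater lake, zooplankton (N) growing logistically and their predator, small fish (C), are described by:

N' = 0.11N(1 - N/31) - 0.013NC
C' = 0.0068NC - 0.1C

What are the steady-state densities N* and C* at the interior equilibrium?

N* ≈ 14.7, C* ≈ 4.45

From dC/dt = 0 with C > 0: 0.0068N* = 0.1, so N* = 14.7.
Substitute into dN/dt = 0: 0.11(1 - 14.7/31) = 0.013C*.
The bracket is 0.526, giving C* = 0.0578/0.013 = 4.45.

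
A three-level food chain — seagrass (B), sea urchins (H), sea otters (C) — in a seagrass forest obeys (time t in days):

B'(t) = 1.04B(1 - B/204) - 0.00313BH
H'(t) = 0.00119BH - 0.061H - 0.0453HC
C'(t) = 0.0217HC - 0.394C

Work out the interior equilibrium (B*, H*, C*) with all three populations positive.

From dC/dt = 0: 0.0217H* = 0.394, so H* = 18.2.
From dB/dt = 0: 1.04(1 - B*/204) = 0.00313·18.2, giving B* = 204·(1 - 0.0546) = 193.
From dH/dt = 0: 0.00119·193 - 0.061 = 0.0453C*, so C* = 0.168/0.0453 = 3.72.

B* ≈ 193, H* ≈ 18.2, C* ≈ 3.72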